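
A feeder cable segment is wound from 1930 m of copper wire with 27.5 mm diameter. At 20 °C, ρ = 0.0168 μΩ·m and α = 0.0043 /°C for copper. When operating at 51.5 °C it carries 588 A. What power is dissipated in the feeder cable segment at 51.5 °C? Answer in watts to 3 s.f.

ρ = 0.0168 μΩ·m = 1.68×10^-8 Ω·m
A = π(d/2)² = π(1.3750e-02 m)² = 5.940e-04 m²
R₍20₎ = ρL/A = (1.68×10^-8)(1930)/(5.940e-04) = 0.05459 Ω
R₍51.5₎ = R₍20₎(1 + αΔT) = 0.05459 × (1 + 0.0043×31.5) = 0.06198 Ω
P = I²R = (588)² × 0.06198 = 21400 W

21400 W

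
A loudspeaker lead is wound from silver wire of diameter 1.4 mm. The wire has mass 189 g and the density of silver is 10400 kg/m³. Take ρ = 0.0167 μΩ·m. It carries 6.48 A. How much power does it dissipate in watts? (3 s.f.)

ρ = 0.0167 μΩ·m = 1.67×10^-8 Ω·m
A = π(d/2)² = π(7.0000e-04 m)² = 1.5394e-06 m²
L = m/(density·A) = 0.189/(10400×1.5394e-06) = 11.81 m
R = ρL/A = (1.67×10^-8)(11.81)/(1.5394e-06) = 0.1281 Ω
P = I²R = (6.48)² × 0.1281 = 5.38 W

5.38 W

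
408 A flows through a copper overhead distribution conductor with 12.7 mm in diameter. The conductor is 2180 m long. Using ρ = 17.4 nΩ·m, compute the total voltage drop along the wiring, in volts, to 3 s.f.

ρ = 17.4 nΩ·m = 1.74×10^-8 Ω·m
A = π(d/2)² = π(6.3500e-03 m)² = 1.267e-04 m²
R = ρL/A = (1.74×10^-8)(2180)/(1.267e-04) = 0.2994 Ω
V = IR = 408 × 0.2994 = 122 V

122 V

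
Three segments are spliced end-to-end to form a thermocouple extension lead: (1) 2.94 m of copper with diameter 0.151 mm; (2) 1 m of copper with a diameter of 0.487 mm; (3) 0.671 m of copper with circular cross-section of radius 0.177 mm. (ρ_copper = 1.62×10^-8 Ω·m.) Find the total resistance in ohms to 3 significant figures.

2.86 Ω

Seg 1: A = π(d/2)² = π(7.5500e-05 m)² = 1.791e-08 m²
R_1 = (1.62×10^-8)(2.94)/(1.791e-08) = 2.66 Ω
Seg 2: A = π(d/2)² = π(2.4350e-04 m)² = 1.863e-07 m²
R_2 = (1.62×10^-8)(1)/(1.863e-07) = 0.08697 Ω
Seg 3: A = πr² = π(1.7700e-04 m)² = 9.842e-08 m²
R_3 = (1.62×10^-8)(0.671)/(9.842e-08) = 0.1104 Ω
R_total = R_1 + R_2 + R_3 = 2.86 Ω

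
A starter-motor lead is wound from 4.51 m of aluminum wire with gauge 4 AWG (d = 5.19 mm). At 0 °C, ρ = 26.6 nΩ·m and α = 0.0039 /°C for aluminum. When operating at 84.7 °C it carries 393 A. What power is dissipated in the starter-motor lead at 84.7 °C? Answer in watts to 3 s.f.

ρ = 26.6 nΩ·m = 2.66×10^-8 Ω·m
A = π(5.19/2 mm)² = π(2.5950e-03 m)² = 2.116e-05 m²
R₍0₎ = ρL/A = (2.66×10^-8)(4.51)/(2.116e-05) = 0.005671 Ω
R₍84.7₎ = R₍0₎(1 + αΔT) = 0.005671 × (1 + 0.0039×84.7) = 0.007544 Ω
P = I²R = (393)² × 0.007544 = 1170 W

1170 W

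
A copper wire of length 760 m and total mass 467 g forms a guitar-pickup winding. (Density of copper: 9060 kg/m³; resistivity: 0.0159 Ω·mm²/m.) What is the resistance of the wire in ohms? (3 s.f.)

178 Ω

ρ = 0.0159 Ω·mm²/m = 1.59×10^-8 Ω·m
A = m/(density·L) = 0.467/(9060×760) = 6.7823e-08 m²
R = ρL/A = (1.59×10^-8)(760)/(6.7823e-08) = 178 Ω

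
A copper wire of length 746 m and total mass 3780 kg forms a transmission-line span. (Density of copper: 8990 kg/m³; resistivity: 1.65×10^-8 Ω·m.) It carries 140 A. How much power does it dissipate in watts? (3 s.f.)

428 W

A = m/(density·L) = 3780/(8990×746) = 5.6363e-04 m²
R = ρL/A = (1.65×10^-8)(746)/(5.6363e-04) = 0.02184 Ω
P = I²R = (140)² × 0.02184 = 428 W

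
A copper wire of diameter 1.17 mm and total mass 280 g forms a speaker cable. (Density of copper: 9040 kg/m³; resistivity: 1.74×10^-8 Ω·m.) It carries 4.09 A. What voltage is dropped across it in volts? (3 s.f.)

A = π(d/2)² = π(5.8500e-04 m)² = 1.0751e-06 m²
L = m/(density·A) = 0.28/(9040×1.0751e-06) = 28.81 m
R = ρL/A = (1.74×10^-8)(28.81)/(1.0751e-06) = 0.4662 Ω
V = IR = 4.09 × 0.4662 = 1.91 V

1.91 V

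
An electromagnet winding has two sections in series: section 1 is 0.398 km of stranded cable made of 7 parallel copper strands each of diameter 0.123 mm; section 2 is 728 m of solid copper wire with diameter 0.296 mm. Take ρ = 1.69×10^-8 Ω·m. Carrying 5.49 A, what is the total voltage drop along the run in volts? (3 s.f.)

Section 1: A_strand = π(6.1500e-05)² = 1.188e-08 m²; R₁ = ρL/(N·A_s) = (1.69×10^-8)(398)/(7×1.188e-08) = 80.87 Ω
Section 2: A = π(d/2)² = π(1.4800e-04 m)² = 6.881e-08 m²
R₂ = (1.69×10^-8)(728)/(6.881e-08) = 178.8 Ω
R = R₁ + R₂ = 259.7 Ω
V = IR = 5.49 × 259.7 = 1430 V

1430 V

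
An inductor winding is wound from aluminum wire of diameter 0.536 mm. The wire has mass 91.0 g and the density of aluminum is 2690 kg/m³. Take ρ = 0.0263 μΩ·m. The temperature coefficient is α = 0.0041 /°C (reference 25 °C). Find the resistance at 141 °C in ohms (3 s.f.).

ρ = 0.0263 μΩ·m = 2.63×10^-8 Ω·m
A = π(d/2)² = π(2.6800e-04 m)² = 2.2564e-07 m²
L = m/(density·A) = 0.091/(2690×2.2564e-07) = 149.9 m
R = ρL/A = (2.63×10^-8)(149.9)/(2.2564e-07) = 17.47 Ω
R(141 °C) = 17.47 × (1 + 0.0041×116) = 25.8 Ω

25.8 Ω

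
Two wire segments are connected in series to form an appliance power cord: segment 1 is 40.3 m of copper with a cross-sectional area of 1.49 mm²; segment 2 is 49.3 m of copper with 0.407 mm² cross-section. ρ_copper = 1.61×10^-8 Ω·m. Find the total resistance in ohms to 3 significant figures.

2.39 Ω

Segment 1: A = 1.49 mm² = 1.490e-06 m²
R₁ = ρL/A = (1.61×10^-8)(40.3)/(1.490e-06) = 0.4355 Ω
Segment 2: A = 0.407 mm² = 4.070e-07 m²
R₂ = (1.61×10^-8)(49.3)/(4.070e-07) = 1.95 Ω
R = R₁ + R₂ = 2.39 Ω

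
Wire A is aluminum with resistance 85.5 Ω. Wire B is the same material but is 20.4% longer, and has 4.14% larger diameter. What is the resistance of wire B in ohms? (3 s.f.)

94.9 Ω

R ∝ L/d², so R_B/R_A = (1 + 20.4/100) × (1 + 4.14/100)⁻²
= 1.204 × 0.9221 = 1.11
R_B = 1.11 × 85.5 = 94.9 Ω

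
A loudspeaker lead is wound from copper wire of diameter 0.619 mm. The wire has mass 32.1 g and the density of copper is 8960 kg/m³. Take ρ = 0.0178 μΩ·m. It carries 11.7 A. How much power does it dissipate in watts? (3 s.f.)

96.4 W

ρ = 0.0178 μΩ·m = 1.78×10^-8 Ω·m
A = π(d/2)² = π(3.0950e-04 m)² = 3.0093e-07 m²
L = m/(density·A) = 0.0321/(8960×3.0093e-07) = 11.9 m
R = ρL/A = (1.78×10^-8)(11.9)/(3.0093e-07) = 0.7042 Ω
P = I²R = (11.7)² × 0.7042 = 96.4 W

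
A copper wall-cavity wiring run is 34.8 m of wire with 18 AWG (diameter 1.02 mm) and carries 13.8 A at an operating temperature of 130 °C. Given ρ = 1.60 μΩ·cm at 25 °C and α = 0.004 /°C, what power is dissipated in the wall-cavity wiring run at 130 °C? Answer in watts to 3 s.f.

184 W

ρ = 1.60 μΩ·cm = 1.60×10^-8 Ω·m
A = π(1.02/2 mm)² = π(5.1000e-04 m)² = 8.171e-07 m²
R₍25₎ = ρL/A = (1.60×10^-8)(34.8)/(8.171e-07) = 0.6814 Ω
R₍130₎ = R₍25₎(1 + αΔT) = 0.6814 × (1 + 0.004×105) = 0.9676 Ω
P = I²R = (13.8)² × 0.9676 = 184 W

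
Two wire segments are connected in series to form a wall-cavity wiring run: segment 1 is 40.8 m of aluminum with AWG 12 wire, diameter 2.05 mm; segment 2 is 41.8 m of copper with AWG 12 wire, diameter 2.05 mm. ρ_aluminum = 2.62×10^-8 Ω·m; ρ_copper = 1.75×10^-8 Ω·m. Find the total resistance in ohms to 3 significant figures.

0.545 Ω

Segment 1: A = π(2.05/2 mm)² = π(1.0250e-03 m)² = 3.301e-06 m²
R₁ = ρL/A = (2.62×10^-8)(40.8)/(3.301e-06) = 0.3239 Ω
R₂ = (1.75×10^-8)(41.8)/(3.301e-06) = 0.2216 Ω
R = R₁ + R₂ = 0.545 Ω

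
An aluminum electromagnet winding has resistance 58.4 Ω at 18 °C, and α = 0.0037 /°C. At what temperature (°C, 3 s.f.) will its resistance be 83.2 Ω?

R = R₀(1 + α(T − T₀)) ⇒ T = T₀ + (R/R₀ − 1)/α
T = 18 + (83.2/58.4 − 1)/0.0037 = 18 + (0.4247)/0.0037 = 133 °C

133 °C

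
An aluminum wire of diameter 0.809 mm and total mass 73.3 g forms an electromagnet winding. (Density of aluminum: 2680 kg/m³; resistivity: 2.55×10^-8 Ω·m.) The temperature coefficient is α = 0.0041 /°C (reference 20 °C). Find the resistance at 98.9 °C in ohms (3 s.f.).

3.49 Ω

A = π(d/2)² = π(4.0450e-04 m)² = 5.1403e-07 m²
L = m/(density·A) = 0.0733/(2680×5.1403e-07) = 53.21 m
R = ρL/A = (2.55×10^-8)(53.21)/(5.1403e-07) = 2.64 Ω
R(98.9 °C) = 2.64 × (1 + 0.0041×78.9) = 3.49 Ω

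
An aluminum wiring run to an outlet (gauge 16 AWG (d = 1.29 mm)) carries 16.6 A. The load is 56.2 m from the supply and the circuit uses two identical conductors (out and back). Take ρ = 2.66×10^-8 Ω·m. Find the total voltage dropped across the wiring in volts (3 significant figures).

38.0 V

A = π(1.29/2 mm)² = π(6.4500e-04 m)² = 1.307e-06 m²
Total conductor length (both ways) L = 2 × 56.2 = 112.4 m
R = ρL/A = (2.66×10^-8)(112.4)/(1.307e-06) = 2.288 Ω
V = IR = 16.6 × 2.288 = 38.0 V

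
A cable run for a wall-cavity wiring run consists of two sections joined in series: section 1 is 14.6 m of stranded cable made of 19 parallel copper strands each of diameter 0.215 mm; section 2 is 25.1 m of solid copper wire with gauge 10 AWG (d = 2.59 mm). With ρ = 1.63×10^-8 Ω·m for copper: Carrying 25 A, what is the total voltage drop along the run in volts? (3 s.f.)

10.6 V

Section 1: A_strand = π(1.0750e-04)² = 3.631e-08 m²; R₁ = ρL/(N·A_s) = (1.63×10^-8)(14.6)/(19×3.631e-08) = 0.345 Ω
Section 2: A = π(2.59/2 mm)² = π(1.2950e-03 m)² = 5.269e-06 m²
R₂ = (1.63×10^-8)(25.1)/(5.269e-06) = 0.07766 Ω
R = R₁ + R₂ = 0.4227 Ω
V = IR = 25 × 0.4227 = 10.6 V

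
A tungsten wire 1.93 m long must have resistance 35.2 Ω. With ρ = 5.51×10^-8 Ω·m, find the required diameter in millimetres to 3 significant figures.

A = ρL/R = (5.51×10^-8)(1.93)/(35.2) = 3.021e-09 m²
d = 2√(A/π) = 6.202e-05 m = 0.0620 mm

0.0620 mm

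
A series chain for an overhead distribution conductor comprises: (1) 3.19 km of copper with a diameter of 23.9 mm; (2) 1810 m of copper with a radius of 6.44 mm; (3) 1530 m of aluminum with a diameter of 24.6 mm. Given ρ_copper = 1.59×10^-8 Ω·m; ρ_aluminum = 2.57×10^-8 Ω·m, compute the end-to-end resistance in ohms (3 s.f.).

Seg 1: A = π(d/2)² = π(1.1950e-02 m)² = 4.486e-04 m²
R_1 = (1.59×10^-8)(3190)/(4.486e-04) = 0.1131 Ω
Seg 2: A = πr² = π(6.4400e-03 m)² = 1.303e-04 m²
R_2 = (1.59×10^-8)(1810)/(1.303e-04) = 0.2209 Ω
Seg 3: A = π(d/2)² = π(1.2300e-02 m)² = 4.753e-04 m²
R_3 = (2.57×10^-8)(1530)/(4.753e-04) = 0.08273 Ω
R_total = R_1 + R_2 + R_3 = 0.417 Ω

0.417 Ω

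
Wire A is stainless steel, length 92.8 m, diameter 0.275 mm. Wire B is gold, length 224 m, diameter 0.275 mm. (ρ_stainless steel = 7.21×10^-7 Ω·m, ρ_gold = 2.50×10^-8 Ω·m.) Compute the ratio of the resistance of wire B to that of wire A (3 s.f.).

R ∝ ρL/d², so R_B/R_A = (ρ_B/ρ_A) × (L_B/L_A)
= (2.50×10^-8/7.21×10^-7) × (224/92.8) = 0.0837

0.0837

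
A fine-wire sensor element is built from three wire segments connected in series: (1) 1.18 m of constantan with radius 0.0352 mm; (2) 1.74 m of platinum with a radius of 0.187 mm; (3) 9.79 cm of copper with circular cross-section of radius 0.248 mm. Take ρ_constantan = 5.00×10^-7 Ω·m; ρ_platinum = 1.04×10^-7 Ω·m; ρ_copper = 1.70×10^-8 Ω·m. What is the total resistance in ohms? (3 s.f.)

Seg 1: A = πr² = π(3.5200e-05 m)² = 3.893e-09 m²
R_1 = (5.00×10^-7)(1.18)/(3.893e-09) = 151.6 Ω
Seg 2: A = πr² = π(1.8700e-04 m)² = 1.099e-07 m²
R_2 = (1.04×10^-7)(1.74)/(1.099e-07) = 1.647 Ω
Seg 3: A = πr² = π(2.4800e-04 m)² = 1.932e-07 m²
R_3 = (1.70×10^-8)(0.0979)/(1.932e-07) = 0.008613 Ω
R_total = R_1 + R_2 + R_3 = 153 Ω

153 Ω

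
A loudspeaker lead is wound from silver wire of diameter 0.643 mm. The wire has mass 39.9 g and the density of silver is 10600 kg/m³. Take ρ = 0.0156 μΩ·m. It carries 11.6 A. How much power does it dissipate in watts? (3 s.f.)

74.9 W

ρ = 0.0156 μΩ·m = 1.56×10^-8 Ω·m
A = π(d/2)² = π(3.2150e-04 m)² = 3.2472e-07 m²
L = m/(density·A) = 0.0399/(10600×3.2472e-07) = 11.59 m
R = ρL/A = (1.56×10^-8)(11.59)/(3.2472e-07) = 0.5569 Ω
P = I²R = (11.6)² × 0.5569 = 74.9 W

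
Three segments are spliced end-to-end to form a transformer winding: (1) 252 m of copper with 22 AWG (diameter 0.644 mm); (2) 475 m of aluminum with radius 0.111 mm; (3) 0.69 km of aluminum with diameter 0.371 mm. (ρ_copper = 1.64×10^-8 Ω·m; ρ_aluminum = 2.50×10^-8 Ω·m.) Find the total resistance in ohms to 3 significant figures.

479 Ω

Seg 1: A = π(0.644/2 mm)² = π(3.2200e-04 m)² = 3.257e-07 m²
R_1 = (1.64×10^-8)(252)/(3.257e-07) = 12.69 Ω
Seg 2: A = πr² = π(1.1100e-04 m)² = 3.871e-08 m²
R_2 = (2.50×10^-8)(475)/(3.871e-08) = 306.8 Ω
Seg 3: A = π(d/2)² = π(1.8550e-04 m)² = 1.081e-07 m²
R_3 = (2.50×10^-8)(690)/(1.081e-07) = 159.6 Ω
R_total = R_1 + R_2 + R_3 = 479 Ω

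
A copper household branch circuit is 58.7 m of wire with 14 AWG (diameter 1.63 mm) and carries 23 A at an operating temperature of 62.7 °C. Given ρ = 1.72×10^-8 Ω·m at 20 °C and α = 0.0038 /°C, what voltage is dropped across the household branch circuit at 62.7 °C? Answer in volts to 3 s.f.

12.9 V

A = π(1.63/2 mm)² = π(8.1500e-04 m)² = 2.087e-06 m²
R₍20₎ = ρL/A = (1.72×10^-8)(58.7)/(2.087e-06) = 0.4838 Ω
R₍62.7₎ = R₍20₎(1 + αΔT) = 0.4838 × (1 + 0.0038×42.7) = 0.5623 Ω
V = IR = 23 × 0.5623 = 12.9 V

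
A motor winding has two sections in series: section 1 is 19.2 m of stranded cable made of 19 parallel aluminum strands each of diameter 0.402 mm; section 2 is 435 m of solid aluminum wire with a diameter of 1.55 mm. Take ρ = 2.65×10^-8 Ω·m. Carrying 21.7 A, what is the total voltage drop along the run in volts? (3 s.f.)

137 V

Section 1: A_strand = π(2.0100e-04)² = 1.269e-07 m²; R₁ = ρL/(N·A_s) = (2.65×10^-8)(19.2)/(19×1.269e-07) = 0.211 Ω
Section 2: A = π(d/2)² = π(7.7500e-04 m)² = 1.887e-06 m²
R₂ = (2.65×10^-8)(435)/(1.887e-06) = 6.109 Ω
R = R₁ + R₂ = 6.32 Ω
V = IR = 21.7 × 6.32 = 137 V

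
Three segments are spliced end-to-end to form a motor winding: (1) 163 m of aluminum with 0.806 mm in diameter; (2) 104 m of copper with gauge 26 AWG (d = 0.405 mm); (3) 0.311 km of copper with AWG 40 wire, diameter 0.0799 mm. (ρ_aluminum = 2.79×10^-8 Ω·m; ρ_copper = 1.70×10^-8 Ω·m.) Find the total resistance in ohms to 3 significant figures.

1080 Ω

Seg 1: A = π(d/2)² = π(4.0300e-04 m)² = 5.102e-07 m²
R_1 = (2.79×10^-8)(163)/(5.102e-07) = 8.913 Ω
Seg 2: A = π(0.405/2 mm)² = π(2.0250e-04 m)² = 1.288e-07 m²
R_2 = (1.70×10^-8)(104)/(1.288e-07) = 13.72 Ω
Seg 3: A = π(0.0799/2 mm)² = π(3.9950e-05 m)² = 5.014e-09 m²
R_3 = (1.70×10^-8)(311)/(5.014e-09) = 1054 Ω
R_total = R_1 + R_2 + R_3 = 1080 Ω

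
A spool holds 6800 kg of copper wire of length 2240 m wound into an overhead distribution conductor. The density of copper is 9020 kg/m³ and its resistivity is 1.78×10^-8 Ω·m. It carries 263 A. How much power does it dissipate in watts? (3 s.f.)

8190 W

A = m/(density·L) = 6800/(9020×2240) = 3.3655e-04 m²
R = ρL/A = (1.78×10^-8)(2240)/(3.3655e-04) = 0.1185 Ω
P = I²R = (263)² × 0.1185 = 8190 W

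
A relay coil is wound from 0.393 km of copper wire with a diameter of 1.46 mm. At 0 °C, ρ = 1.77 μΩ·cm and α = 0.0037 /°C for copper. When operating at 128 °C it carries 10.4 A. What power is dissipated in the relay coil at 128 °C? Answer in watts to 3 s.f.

ρ = 1.77 μΩ·cm = 1.77×10^-8 Ω·m
A = π(d/2)² = π(7.3000e-04 m)² = 1.674e-06 m²
R₍0₎ = ρL/A = (1.77×10^-8)(393)/(1.674e-06) = 4.155 Ω
R₍128₎ = R₍0₎(1 + αΔT) = 4.155 × (1 + 0.0037×128) = 6.123 Ω
P = I²R = (10.4)² × 6.123 = 662 W

662 W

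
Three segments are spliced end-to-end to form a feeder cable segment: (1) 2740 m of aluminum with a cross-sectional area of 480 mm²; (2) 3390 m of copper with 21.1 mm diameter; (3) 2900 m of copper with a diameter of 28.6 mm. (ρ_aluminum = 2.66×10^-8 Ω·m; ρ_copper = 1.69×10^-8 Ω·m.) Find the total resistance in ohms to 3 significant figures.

Seg 1: A = 480 mm² = 4.800e-04 m²
R_1 = (2.66×10^-8)(2740)/(4.800e-04) = 0.1518 Ω
Seg 2: A = π(d/2)² = π(1.0550e-02 m)² = 3.497e-04 m²
R_2 = (1.69×10^-8)(3390)/(3.497e-04) = 0.1638 Ω
Seg 3: A = π(d/2)² = π(1.4300e-02 m)² = 6.424e-04 m²
R_3 = (1.69×10^-8)(2900)/(6.424e-04) = 0.07629 Ω
R_total = R_1 + R_2 + R_3 = 0.392 Ω

0.392 Ω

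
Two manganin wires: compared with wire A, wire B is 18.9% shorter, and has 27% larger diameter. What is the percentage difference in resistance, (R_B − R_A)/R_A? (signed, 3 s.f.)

-49.7%

R ∝ L/d², so R_B/R_A = (1 − 18.9/100) × (1 + 27/100)⁻²
= 0.811 × 0.62 = 0.5028
(R_B − R_A)/R_A = 0.5028 − 1 = -49.7%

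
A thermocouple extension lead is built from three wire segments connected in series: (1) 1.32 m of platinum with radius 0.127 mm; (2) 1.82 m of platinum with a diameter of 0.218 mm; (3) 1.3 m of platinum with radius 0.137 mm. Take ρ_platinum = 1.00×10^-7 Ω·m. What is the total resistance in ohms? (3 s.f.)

Seg 1: A = πr² = π(1.2700e-04 m)² = 5.067e-08 m²
R_1 = (1.00×10^-7)(1.32)/(5.067e-08) = 2.605 Ω
Seg 2: A = π(d/2)² = π(1.0900e-04 m)² = 3.733e-08 m²
R_2 = (1.00×10^-7)(1.82)/(3.733e-08) = 4.876 Ω
Seg 3: A = πr² = π(1.3700e-04 m)² = 5.896e-08 m²
R_3 = (1.00×10^-7)(1.3)/(5.896e-08) = 2.205 Ω
R_total = R_1 + R_2 + R_3 = 9.69 Ω

9.69 Ω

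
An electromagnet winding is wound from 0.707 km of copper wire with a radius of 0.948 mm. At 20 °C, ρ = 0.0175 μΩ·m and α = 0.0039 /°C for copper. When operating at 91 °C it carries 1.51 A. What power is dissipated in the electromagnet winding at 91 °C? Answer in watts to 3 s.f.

12.8 W

ρ = 0.0175 μΩ·m = 1.75×10^-8 Ω·m
A = πr² = π(9.4800e-04 m)² = 2.823e-06 m²
R₍20₎ = ρL/A = (1.75×10^-8)(707)/(2.823e-06) = 4.382 Ω
R₍91₎ = R₍20₎(1 + αΔT) = 4.382 × (1 + 0.0039×71) = 5.596 Ω
P = I²R = (1.51)² × 5.596 = 12.8 W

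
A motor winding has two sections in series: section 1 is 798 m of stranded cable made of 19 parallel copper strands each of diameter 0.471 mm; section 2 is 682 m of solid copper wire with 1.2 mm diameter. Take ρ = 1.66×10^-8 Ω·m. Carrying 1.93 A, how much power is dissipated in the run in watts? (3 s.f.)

Section 1: A_strand = π(2.3550e-04)² = 1.742e-07 m²; R₁ = ρL/(N·A_s) = (1.66×10^-8)(798)/(19×1.742e-07) = 4.002 Ω
Section 2: A = π(d/2)² = π(6.0000e-04 m)² = 1.131e-06 m²
R₂ = (1.66×10^-8)(682)/(1.131e-06) = 10.01 Ω
R = R₁ + R₂ = 14.01 Ω
P = I²R = (1.93)² × 14.01 = 52.2 W

52.2 W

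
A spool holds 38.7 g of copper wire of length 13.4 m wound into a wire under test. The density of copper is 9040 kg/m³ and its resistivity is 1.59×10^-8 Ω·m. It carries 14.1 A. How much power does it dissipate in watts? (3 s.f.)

A = m/(density·L) = 0.0387/(9040×13.4) = 3.1948e-07 m²
R = ρL/A = (1.59×10^-8)(13.4)/(3.1948e-07) = 0.6669 Ω
P = I²R = (14.1)² × 0.6669 = 133 W

133 W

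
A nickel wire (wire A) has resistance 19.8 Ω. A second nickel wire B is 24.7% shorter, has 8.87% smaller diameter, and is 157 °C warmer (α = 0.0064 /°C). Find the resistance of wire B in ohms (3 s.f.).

36.0 Ω

R ∝ ρL/d² with ρ ∝ (1+αΔT), so R_B/R_A = (1 − 24.7/100) × (1 − 8.87/100)⁻² × (1 + 0.0064×157)
= 0.753 × 1.204 × 2.005 = 1.818
R_B = 1.818 × 19.8 = 36.0 Ω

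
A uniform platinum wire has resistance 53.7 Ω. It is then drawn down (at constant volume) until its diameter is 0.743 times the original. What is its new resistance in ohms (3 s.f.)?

176 Ω

Volume constant ⇒ L' = L/r² with r = 0.743. R' = ρL'/A' = ρ(L/r²)/(πr²d₀²/4) = R/r⁴.
R' = 3.281 × 53.7 = 176 Ω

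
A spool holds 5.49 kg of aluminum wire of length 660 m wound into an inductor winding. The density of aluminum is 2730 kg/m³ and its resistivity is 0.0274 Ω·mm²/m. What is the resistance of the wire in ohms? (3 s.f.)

5.94 Ω

ρ = 0.0274 Ω·mm²/m = 2.74×10^-8 Ω·m
A = m/(density·L) = 5.49/(2730×660) = 3.0470e-06 m²
R = ρL/A = (2.74×10^-8)(660)/(3.0470e-06) = 5.94 Ω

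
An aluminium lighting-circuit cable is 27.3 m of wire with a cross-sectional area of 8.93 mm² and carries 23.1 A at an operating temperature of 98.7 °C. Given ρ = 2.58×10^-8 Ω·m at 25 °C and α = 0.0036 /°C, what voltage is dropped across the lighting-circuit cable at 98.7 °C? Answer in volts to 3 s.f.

A = 8.93 mm² = 8.930e-06 m²
R₍25₎ = ρL/A = (2.58×10^-8)(27.3)/(8.930e-06) = 0.07887 Ω
R₍98.7₎ = R₍25₎(1 + αΔT) = 0.07887 × (1 + 0.0036×73.7) = 0.0998 Ω
V = IR = 23.1 × 0.0998 = 2.31 V

2.31 V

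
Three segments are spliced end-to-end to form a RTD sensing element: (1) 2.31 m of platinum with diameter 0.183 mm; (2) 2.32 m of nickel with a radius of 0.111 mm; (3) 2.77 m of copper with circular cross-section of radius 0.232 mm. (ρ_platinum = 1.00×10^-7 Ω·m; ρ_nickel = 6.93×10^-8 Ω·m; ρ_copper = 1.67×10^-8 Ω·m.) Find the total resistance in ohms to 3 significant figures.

Seg 1: A = π(d/2)² = π(9.1500e-05 m)² = 2.630e-08 m²
R_1 = (1.00×10^-7)(2.31)/(2.630e-08) = 8.783 Ω
Seg 2: A = πr² = π(1.1100e-04 m)² = 3.871e-08 m²
R_2 = (6.93×10^-8)(2.32)/(3.871e-08) = 4.154 Ω
Seg 3: A = πr² = π(2.3200e-04 m)² = 1.691e-07 m²
R_3 = (1.67×10^-8)(2.77)/(1.691e-07) = 0.2736 Ω
R_total = R_1 + R_2 + R_3 = 13.2 Ω

13.2 Ω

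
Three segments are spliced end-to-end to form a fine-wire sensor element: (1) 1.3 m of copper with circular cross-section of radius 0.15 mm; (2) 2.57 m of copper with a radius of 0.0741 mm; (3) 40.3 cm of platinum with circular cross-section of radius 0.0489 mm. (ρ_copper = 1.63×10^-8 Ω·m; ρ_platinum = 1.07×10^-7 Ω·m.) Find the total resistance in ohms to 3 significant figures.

8.47 Ω

Seg 1: A = πr² = π(1.5000e-04 m)² = 7.069e-08 m²
R_1 = (1.63×10^-8)(1.3)/(7.069e-08) = 0.2998 Ω
Seg 2: A = πr² = π(7.4100e-05 m)² = 1.725e-08 m²
R_2 = (1.63×10^-8)(2.57)/(1.725e-08) = 2.428 Ω
Seg 3: A = πr² = π(4.8900e-05 m)² = 7.512e-09 m²
R_3 = (1.07×10^-7)(0.403)/(7.512e-09) = 5.74 Ω
R_total = R_1 + R_2 + R_3 = 8.47 Ω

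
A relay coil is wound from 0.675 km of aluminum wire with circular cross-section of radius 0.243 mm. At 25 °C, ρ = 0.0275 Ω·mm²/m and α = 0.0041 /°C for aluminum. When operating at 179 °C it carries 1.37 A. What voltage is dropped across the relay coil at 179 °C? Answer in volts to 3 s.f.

224 V

ρ = 0.0275 Ω·mm²/m = 2.75×10^-8 Ω·m
A = πr² = π(2.4300e-04 m)² = 1.855e-07 m²
R₍25₎ = ρL/A = (2.75×10^-8)(675)/(1.855e-07) = 100.1 Ω
R₍179₎ = R₍25₎(1 + αΔT) = 100.1 × (1 + 0.0041×154) = 163.2 Ω
V = IR = 1.37 × 163.2 = 224 V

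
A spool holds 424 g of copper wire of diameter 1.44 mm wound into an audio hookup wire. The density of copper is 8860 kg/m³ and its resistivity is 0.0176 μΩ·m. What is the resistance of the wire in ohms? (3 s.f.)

0.318 Ω

ρ = 0.0176 μΩ·m = 1.76×10^-8 Ω·m
A = π(d/2)² = π(7.2000e-04 m)² = 1.6286e-06 m²
L = m/(density·A) = 0.424/(8860×1.6286e-06) = 29.38 m
R = ρL/A = (1.76×10^-8)(29.38)/(1.6286e-06) = 0.318 Ω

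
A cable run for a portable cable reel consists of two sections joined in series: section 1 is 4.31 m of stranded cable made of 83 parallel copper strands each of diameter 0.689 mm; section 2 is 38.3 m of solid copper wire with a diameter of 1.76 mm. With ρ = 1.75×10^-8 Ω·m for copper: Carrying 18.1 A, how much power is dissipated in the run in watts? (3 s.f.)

Section 1: A_strand = π(3.4450e-04)² = 3.728e-07 m²; R₁ = ρL/(N·A_s) = (1.75×10^-8)(4.31)/(83×3.728e-07) = 0.002437 Ω
Section 2: A = π(d/2)² = π(8.8000e-04 m)² = 2.433e-06 m²
R₂ = (1.75×10^-8)(38.3)/(2.433e-06) = 0.2755 Ω
R = R₁ + R₂ = 0.2779 Ω
P = I²R = (18.1)² × 0.2779 = 91.1 W

91.1 W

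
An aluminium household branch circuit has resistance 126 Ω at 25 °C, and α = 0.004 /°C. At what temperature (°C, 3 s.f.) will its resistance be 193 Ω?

R = R₀(1 + α(T − T₀)) ⇒ T = T₀ + (R/R₀ − 1)/α
T = 25 + (193/126 − 1)/0.004 = 25 + (0.5317)/0.004 = 158 °C

158 °C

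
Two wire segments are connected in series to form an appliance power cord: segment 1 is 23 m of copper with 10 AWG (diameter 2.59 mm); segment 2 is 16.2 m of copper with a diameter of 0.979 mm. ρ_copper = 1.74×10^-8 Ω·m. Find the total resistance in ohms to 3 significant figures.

Segment 1: A = π(2.59/2 mm)² = π(1.2950e-03 m)² = 5.269e-06 m²
R₁ = ρL/A = (1.74×10^-8)(23)/(5.269e-06) = 0.07596 Ω
Segment 2: A = π(d/2)² = π(4.8950e-04 m)² = 7.528e-07 m²
R₂ = (1.74×10^-8)(16.2)/(7.528e-07) = 0.3745 Ω
R = R₁ + R₂ = 0.450 Ω

0.450 Ω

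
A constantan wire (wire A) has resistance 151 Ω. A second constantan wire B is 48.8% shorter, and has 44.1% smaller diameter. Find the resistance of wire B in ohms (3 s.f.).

R ∝ L/d², so R_B/R_A = (1 − 48.8/100) × (1 − 44.1/100)⁻²
= 0.512 × 3.2 = 1.639
R_B = 1.639 × 151 = 247 Ω

247 Ω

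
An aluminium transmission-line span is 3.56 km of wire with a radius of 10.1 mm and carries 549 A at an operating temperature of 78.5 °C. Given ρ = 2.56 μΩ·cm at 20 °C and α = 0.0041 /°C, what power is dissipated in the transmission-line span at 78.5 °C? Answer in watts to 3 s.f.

ρ = 2.56 μΩ·cm = 2.56×10^-8 Ω·m
A = πr² = π(1.0100e-02 m)² = 3.205e-04 m²
R₍20₎ = ρL/A = (2.56×10^-8)(3560)/(3.205e-04) = 0.2844 Ω
R₍78.5₎ = R₍20₎(1 + αΔT) = 0.2844 × (1 + 0.0041×58.5) = 0.3526 Ω
P = I²R = (549)² × 0.3526 = 1.06×10^5 W

1.06×10^5 W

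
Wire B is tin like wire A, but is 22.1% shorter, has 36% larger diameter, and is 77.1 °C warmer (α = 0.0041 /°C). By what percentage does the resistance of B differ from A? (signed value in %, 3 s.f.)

R ∝ ρL/d² with ρ ∝ (1+αΔT), so R_B/R_A = (1 − 22.1/100) × (1 + 36/100)⁻² × (1 + 0.0041×77.1)
= 0.779 × 0.5407 × 1.316 = 0.5543
(R_B − R_A)/R_A = 0.5543 − 1 = -44.6%

-44.6%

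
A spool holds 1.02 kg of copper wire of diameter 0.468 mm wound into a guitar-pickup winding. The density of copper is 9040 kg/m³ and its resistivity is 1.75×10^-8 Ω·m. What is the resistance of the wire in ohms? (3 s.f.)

A = π(d/2)² = π(2.3400e-04 m)² = 1.7202e-07 m²
L = m/(density·A) = 1.02/(9040×1.7202e-07) = 655.9 m
R = ρL/A = (1.75×10^-8)(655.9)/(1.7202e-07) = 66.7 Ω

66.7 Ω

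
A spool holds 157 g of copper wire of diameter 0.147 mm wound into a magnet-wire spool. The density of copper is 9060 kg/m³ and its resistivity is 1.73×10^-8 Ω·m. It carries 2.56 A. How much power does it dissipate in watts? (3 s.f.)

A = π(d/2)² = π(7.3500e-05 m)² = 1.6972e-08 m²
L = m/(density·A) = 0.157/(9060×1.6972e-08) = 1021 m
R = ρL/A = (1.73×10^-8)(1021)/(1.6972e-08) = 1041 Ω
P = I²R = (2.56)² × 1041 = 6820 W

6820 W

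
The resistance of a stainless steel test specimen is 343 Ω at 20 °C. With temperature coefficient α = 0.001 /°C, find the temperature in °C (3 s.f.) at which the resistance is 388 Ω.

151 °C

R = R₀(1 + α(T − T₀)) ⇒ T = T₀ + (R/R₀ − 1)/α
T = 20 + (388/343 − 1)/0.001 = 20 + (0.1312)/0.001 = 151 °C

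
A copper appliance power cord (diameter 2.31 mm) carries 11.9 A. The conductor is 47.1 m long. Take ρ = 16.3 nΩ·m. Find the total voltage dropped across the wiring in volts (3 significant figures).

2.18 V

ρ = 16.3 nΩ·m = 1.63×10^-8 Ω·m
A = π(d/2)² = π(1.1550e-03 m)² = 4.191e-06 m²
R = ρL/A = (1.63×10^-8)(47.1)/(4.191e-06) = 0.1832 Ω
V = IR = 11.9 × 0.1832 = 2.18 V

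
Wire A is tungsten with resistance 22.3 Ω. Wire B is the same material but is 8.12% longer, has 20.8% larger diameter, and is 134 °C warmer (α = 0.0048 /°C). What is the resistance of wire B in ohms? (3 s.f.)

27.1 Ω

R ∝ ρL/d² with ρ ∝ (1+αΔT), so R_B/R_A = (1 + 8.12/100) × (1 + 20.8/100)⁻² × (1 + 0.0048×134)
= 1.081 × 0.6853 × 1.643 = 1.218
R_B = 1.218 × 22.3 = 27.1 Ω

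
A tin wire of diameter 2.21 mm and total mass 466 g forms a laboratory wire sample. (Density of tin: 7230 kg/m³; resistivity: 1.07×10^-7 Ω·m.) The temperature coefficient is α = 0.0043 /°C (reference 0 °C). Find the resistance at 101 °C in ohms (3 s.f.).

A = π(d/2)² = π(1.1050e-03 m)² = 3.8360e-06 m²
L = m/(density·A) = 0.466/(7230×3.8360e-06) = 16.8 m
R = ρL/A = (1.07×10^-7)(16.8)/(3.8360e-06) = 0.4687 Ω
R(101 °C) = 0.4687 × (1 + 0.0043×101) = 0.672 Ω

0.672 Ω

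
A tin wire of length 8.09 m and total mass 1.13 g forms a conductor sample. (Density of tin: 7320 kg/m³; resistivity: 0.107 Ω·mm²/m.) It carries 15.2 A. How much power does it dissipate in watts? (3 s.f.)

ρ = 0.107 Ω·mm²/m = 1.07×10^-7 Ω·m
A = m/(density·L) = 0.00113/(7320×8.09) = 1.9082e-08 m²
R = ρL/A = (1.07×10^-7)(8.09)/(1.9082e-08) = 45.36 Ω
P = I²R = (15.2)² × 45.36 = 10500 W

10500 W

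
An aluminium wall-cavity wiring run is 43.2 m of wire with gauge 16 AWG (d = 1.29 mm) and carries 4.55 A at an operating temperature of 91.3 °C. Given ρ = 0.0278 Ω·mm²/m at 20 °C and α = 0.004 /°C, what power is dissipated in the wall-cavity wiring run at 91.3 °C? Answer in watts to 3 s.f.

ρ = 0.0278 Ω·mm²/m = 2.78×10^-8 Ω·m
A = π(1.29/2 mm)² = π(6.4500e-04 m)² = 1.307e-06 m²
R₍20₎ = ρL/A = (2.78×10^-8)(43.2)/(1.307e-06) = 0.9189 Ω
R₍91.3₎ = R₍20₎(1 + αΔT) = 0.9189 × (1 + 0.004×71.3) = 1.181 Ω
P = I²R = (4.55)² × 1.181 = 24.4 W

24.4 W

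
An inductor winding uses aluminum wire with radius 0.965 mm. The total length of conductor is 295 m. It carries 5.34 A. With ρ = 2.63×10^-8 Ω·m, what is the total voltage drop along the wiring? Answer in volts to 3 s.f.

A = πr² = π(9.6500e-04 m)² = 2.926e-06 m²
R = ρL/A = (2.63×10^-8)(295)/(2.926e-06) = 2.652 Ω
V = IR = 5.34 × 2.652 = 14.2 V

14.2 V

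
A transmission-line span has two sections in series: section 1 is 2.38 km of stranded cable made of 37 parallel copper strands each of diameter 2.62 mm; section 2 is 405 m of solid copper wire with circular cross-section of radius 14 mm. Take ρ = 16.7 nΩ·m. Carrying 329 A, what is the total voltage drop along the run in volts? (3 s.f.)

ρ = 16.7 nΩ·m = 1.67×10^-8 Ω·m
Section 1: A_strand = π(1.3100e-03)² = 5.391e-06 m²; R₁ = ρL/(N·A_s) = (1.67×10^-8)(2380)/(37×5.391e-06) = 0.1993 Ω
Section 2: A = πr² = π(1.4000e-02 m)² = 6.158e-04 m²
R₂ = (1.67×10^-8)(405)/(6.158e-04) = 0.01098 Ω
R = R₁ + R₂ = 0.2102 Ω
V = IR = 329 × 0.2102 = 69.2 V

69.2 V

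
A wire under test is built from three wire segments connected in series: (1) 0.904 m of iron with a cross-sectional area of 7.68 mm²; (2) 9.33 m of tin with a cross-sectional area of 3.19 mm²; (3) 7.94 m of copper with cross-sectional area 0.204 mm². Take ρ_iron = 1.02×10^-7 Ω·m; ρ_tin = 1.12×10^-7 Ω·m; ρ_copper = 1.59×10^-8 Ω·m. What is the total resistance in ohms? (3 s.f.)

0.958 Ω

Seg 1: A = 7.68 mm² = 7.680e-06 m²
R_1 = (1.02×10^-7)(0.904)/(7.680e-06) = 0.01201 Ω
Seg 2: A = 3.19 mm² = 3.190e-06 m²
R_2 = (1.12×10^-7)(9.33)/(3.190e-06) = 0.3276 Ω
Seg 3: A = 0.204 mm² = 2.040e-07 m²
R_3 = (1.59×10^-8)(7.94)/(2.040e-07) = 0.6189 Ω
R_total = R_1 + R_2 + R_3 = 0.958 Ω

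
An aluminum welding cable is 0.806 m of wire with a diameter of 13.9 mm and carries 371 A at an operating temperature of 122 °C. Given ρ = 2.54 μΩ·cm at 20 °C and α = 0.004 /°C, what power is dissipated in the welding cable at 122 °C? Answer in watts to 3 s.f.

ρ = 2.54 μΩ·cm = 2.54×10^-8 Ω·m
A = π(d/2)² = π(6.9500e-03 m)² = 1.517e-04 m²
R₍20₎ = ρL/A = (2.54×10^-8)(0.806)/(1.517e-04) = 1.349×10^-4 Ω
R₍122₎ = R₍20₎(1 + αΔT) = 1.349×10^-4 × (1 + 0.004×102) = 1.900×10^-4 Ω
P = I²R = (371)² × 1.900×10^-4 = 26.1 W

26.1 W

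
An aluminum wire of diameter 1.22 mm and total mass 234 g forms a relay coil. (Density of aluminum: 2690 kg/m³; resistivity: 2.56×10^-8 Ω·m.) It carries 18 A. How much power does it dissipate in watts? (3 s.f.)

528 W

A = π(d/2)² = π(6.1000e-04 m)² = 1.1690e-06 m²
L = m/(density·A) = 0.234/(2690×1.1690e-06) = 74.41 m
R = ρL/A = (2.56×10^-8)(74.41)/(1.1690e-06) = 1.63 Ω
P = I²R = (18)² × 1.63 = 528 W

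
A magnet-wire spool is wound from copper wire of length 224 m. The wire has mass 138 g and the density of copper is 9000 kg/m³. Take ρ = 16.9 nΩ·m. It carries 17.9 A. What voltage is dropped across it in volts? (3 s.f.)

ρ = 16.9 nΩ·m = 1.69×10^-8 Ω·m
A = m/(density·L) = 0.138/(9000×224) = 6.8452e-08 m²
R = ρL/A = (1.69×10^-8)(224)/(6.8452e-08) = 55.3 Ω
V = IR = 17.9 × 55.3 = 990 V

990 V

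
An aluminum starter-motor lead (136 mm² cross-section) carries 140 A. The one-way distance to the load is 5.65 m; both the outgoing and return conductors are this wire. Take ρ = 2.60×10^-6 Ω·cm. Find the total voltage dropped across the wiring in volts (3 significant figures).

ρ = 2.60×10^-6 Ω·cm = 2.60×10^-8 Ω·m
A = 136 mm² = 1.360e-04 m²
Total conductor length (both ways) L = 2 × 5.65 = 11.3 m
R = ρL/A = (2.60×10^-8)(11.3)/(1.360e-04) = 0.00216 Ω
V = IR = 140 × 0.00216 = 0.302 V

0.302 V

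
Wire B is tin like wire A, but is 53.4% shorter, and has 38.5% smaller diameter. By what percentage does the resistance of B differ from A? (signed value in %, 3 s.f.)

R ∝ L/d², so R_B/R_A = (1 − 53.4/100) × (1 − 38.5/100)⁻²
= 0.466 × 2.644 = 1.232
(R_B − R_A)/R_A = 1.232 − 1 = 23.2%

23.2%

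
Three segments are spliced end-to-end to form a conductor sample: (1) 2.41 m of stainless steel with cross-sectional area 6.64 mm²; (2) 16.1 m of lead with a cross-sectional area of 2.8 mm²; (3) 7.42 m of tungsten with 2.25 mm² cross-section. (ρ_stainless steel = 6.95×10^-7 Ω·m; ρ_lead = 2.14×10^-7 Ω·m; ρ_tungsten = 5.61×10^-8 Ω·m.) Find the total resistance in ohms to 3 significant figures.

1.67 Ω

Seg 1: A = 6.64 mm² = 6.640e-06 m²
R_1 = (6.95×10^-7)(2.41)/(6.640e-06) = 0.2523 Ω
Seg 2: A = 2.8 mm² = 2.800e-06 m²
R_2 = (2.14×10^-7)(16.1)/(2.800e-06) = 1.231 Ω
Seg 3: A = 2.25 mm² = 2.250e-06 m²
R_3 = (5.61×10^-8)(7.42)/(2.250e-06) = 0.185 Ω
R_total = R_1 + R_2 + R_3 = 1.67 Ω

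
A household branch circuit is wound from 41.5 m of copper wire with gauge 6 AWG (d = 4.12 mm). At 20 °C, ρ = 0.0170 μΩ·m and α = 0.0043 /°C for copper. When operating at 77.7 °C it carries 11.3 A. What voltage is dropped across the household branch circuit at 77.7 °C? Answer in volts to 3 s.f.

ρ = 0.0170 μΩ·m = 1.70×10^-8 Ω·m
A = π(4.12/2 mm)² = π(2.0600e-03 m)² = 1.333e-05 m²
R₍20₎ = ρL/A = (1.70×10^-8)(41.5)/(1.333e-05) = 0.05292 Ω
R₍77.7₎ = R₍20₎(1 + αΔT) = 0.05292 × (1 + 0.0043×57.7) = 0.06605 Ω
V = IR = 11.3 × 0.06605 = 0.746 V

0.746 V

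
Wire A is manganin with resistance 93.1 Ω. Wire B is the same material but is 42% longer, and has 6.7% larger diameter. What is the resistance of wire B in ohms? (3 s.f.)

R ∝ L/d², so R_B/R_A = (1 + 42/100) × (1 + 6.7/100)⁻²
= 1.42 × 0.8784 = 1.247
R_B = 1.247 × 93.1 = 116 Ω

116 Ω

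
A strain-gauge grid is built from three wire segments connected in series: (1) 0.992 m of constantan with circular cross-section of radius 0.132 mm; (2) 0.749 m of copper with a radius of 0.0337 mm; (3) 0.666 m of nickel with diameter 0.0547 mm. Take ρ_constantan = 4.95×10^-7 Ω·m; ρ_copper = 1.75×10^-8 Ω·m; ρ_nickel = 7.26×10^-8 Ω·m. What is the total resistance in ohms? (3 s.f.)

33.2 Ω

Seg 1: A = πr² = π(1.3200e-04 m)² = 5.474e-08 m²
R_1 = (4.95×10^-7)(0.992)/(5.474e-08) = 8.971 Ω
Seg 2: A = πr² = π(3.3700e-05 m)² = 3.568e-09 m²
R_2 = (1.75×10^-8)(0.749)/(3.568e-09) = 3.674 Ω
Seg 3: A = π(d/2)² = π(2.7350e-05 m)² = 2.350e-09 m²
R_3 = (7.26×10^-8)(0.666)/(2.350e-09) = 20.58 Ω
R_total = R_1 + R_2 + R_3 = 33.2 Ω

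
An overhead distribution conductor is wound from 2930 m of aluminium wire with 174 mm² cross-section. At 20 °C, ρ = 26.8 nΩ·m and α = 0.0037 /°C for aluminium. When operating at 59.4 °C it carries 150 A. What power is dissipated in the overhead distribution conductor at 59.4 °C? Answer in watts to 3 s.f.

11600 W

ρ = 26.8 nΩ·m = 2.68×10^-8 Ω·m
A = 174 mm² = 1.740e-04 m²
R₍20₎ = ρL/A = (2.68×10^-8)(2930)/(1.740e-04) = 0.4513 Ω
R₍59.4₎ = R₍20₎(1 + αΔT) = 0.4513 × (1 + 0.0037×39.4) = 0.5171 Ω
P = I²R = (150)² × 0.5171 = 11600 W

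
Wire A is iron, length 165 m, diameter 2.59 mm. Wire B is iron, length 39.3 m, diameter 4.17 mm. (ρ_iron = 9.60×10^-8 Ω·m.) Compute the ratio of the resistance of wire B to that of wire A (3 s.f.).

R ∝ ρL/d², so R_B/R_A = (L_B/L_A) × (d_A/d_B)²
= (39.3/165) × (2.59/4.17)² = 0.0919

0.0919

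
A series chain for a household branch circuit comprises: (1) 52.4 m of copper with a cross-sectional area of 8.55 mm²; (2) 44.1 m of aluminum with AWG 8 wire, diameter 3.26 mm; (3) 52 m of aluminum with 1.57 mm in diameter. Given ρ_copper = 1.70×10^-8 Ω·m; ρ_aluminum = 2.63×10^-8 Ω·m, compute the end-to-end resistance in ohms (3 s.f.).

0.950 Ω

Seg 1: A = 8.55 mm² = 8.550e-06 m²
R_1 = (1.70×10^-8)(52.4)/(8.550e-06) = 0.1042 Ω
Seg 2: A = π(3.26/2 mm)² = π(1.6300e-03 m)² = 8.347e-06 m²
R_2 = (2.63×10^-8)(44.1)/(8.347e-06) = 0.139 Ω
Seg 3: A = π(d/2)² = π(7.8500e-04 m)² = 1.936e-06 m²
R_3 = (2.63×10^-8)(52)/(1.936e-06) = 0.7064 Ω
R_total = R_1 + R_2 + R_3 = 0.950 Ω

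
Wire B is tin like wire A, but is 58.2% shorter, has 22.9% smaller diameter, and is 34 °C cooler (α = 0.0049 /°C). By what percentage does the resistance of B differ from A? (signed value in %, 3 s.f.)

R ∝ ρL/d² with ρ ∝ (1+αΔT), so R_B/R_A = (1 − 58.2/100) × (1 − 22.9/100)⁻² × (1 − 0.0049×34)
= 0.418 × 1.682 × 0.8334 = 0.586
(R_B − R_A)/R_A = 0.586 − 1 = -41.4%

-41.4%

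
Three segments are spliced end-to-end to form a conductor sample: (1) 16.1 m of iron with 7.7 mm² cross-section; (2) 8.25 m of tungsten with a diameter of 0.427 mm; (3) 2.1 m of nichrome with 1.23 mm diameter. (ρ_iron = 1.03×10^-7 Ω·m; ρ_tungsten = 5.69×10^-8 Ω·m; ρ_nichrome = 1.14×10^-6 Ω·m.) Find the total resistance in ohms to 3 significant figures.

Seg 1: A = 7.7 mm² = 7.700e-06 m²
R_1 = (1.03×10^-7)(16.1)/(7.700e-06) = 0.2154 Ω
Seg 2: A = π(d/2)² = π(2.1350e-04 m)² = 1.432e-07 m²
R_2 = (5.69×10^-8)(8.25)/(1.432e-07) = 3.278 Ω
Seg 3: A = π(d/2)² = π(6.1500e-04 m)² = 1.188e-06 m²
R_3 = (1.14×10^-6)(2.1)/(1.188e-06) = 2.015 Ω
R_total = R_1 + R_2 + R_3 = 5.51 Ω

5.51 Ω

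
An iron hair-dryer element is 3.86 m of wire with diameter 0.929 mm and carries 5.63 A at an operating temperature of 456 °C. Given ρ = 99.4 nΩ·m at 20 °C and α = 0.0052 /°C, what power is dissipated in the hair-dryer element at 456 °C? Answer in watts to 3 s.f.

58.6 W

ρ = 99.4 nΩ·m = 9.94×10^-8 Ω·m
A = π(d/2)² = π(4.6450e-04 m)² = 6.778e-07 m²
R₍20₎ = ρL/A = (9.94×10^-8)(3.86)/(6.778e-07) = 0.566 Ω
R₍456₎ = R₍20₎(1 + αΔT) = 0.566 × (1 + 0.0052×436) = 1.849 Ω
P = I²R = (5.63)² × 1.849 = 58.6 W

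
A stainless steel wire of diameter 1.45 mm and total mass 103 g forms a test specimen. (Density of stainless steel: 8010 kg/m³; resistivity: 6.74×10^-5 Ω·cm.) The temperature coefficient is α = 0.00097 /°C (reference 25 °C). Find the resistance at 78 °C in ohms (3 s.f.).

ρ = 6.74×10^-5 Ω·cm = 6.74×10^-7 Ω·m
A = π(d/2)² = π(7.2500e-04 m)² = 1.6513e-06 m²
L = m/(density·A) = 0.103/(8010×1.6513e-06) = 7.787 m
R = ρL/A = (6.74×10^-7)(7.787)/(1.6513e-06) = 3.178 Ω
R(78 °C) = 3.178 × (1 + 0.00097×53) = 3.34 Ω

3.34 Ω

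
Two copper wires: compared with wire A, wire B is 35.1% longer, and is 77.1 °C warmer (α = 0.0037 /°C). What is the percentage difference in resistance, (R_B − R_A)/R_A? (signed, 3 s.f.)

R ∝ ρL/d² with ρ ∝ (1+αΔT), so R_B/R_A = (1 + 35.1/100) × (1 + 0.0037×77.1)
= 1.351 × 1.285 = 1.736
(R_B − R_A)/R_A = 1.736 − 1 = 73.6%

73.6%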